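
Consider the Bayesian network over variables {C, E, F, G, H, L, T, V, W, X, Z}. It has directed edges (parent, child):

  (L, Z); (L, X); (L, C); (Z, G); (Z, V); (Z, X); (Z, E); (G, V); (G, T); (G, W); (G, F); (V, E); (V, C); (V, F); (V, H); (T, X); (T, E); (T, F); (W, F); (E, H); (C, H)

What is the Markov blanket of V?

{C, E, F, G, H, L, T, W, Z}

Parents of V: G, Z.
Ch(V) = {C, E, F, H}.
Other parents of V's children:
  E's other parents are T, Z.
  parents(C) \ {V} = {L}.
  F's other parents are G, T, W.
  parents(H) \ {V} = {C, E}.
So the Markov blanket of V is {C, E, F, G, H, L, T, W, Z}.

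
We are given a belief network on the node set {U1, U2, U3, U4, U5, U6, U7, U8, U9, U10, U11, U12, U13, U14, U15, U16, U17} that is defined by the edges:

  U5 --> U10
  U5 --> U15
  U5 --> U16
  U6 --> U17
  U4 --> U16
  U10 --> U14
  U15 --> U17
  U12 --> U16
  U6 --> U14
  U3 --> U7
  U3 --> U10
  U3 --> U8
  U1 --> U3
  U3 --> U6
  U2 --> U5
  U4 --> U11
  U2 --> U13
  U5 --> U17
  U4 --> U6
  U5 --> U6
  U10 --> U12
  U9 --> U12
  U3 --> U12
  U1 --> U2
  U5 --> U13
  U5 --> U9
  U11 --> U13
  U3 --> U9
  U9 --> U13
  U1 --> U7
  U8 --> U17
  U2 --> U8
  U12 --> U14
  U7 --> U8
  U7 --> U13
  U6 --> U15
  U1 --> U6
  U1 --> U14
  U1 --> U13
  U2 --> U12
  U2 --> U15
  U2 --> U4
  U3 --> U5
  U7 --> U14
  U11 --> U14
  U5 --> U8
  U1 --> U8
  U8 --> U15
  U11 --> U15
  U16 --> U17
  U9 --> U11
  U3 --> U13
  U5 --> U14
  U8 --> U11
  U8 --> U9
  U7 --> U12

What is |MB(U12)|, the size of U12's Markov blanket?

The Markov blanket of a node is its parents, its children, and the other parents of its children.
Pa(U12) = {U2, U3, U7, U9, U10}.
Children of U12: U14, U16.
Other parents of U12's children:
  parents(U14) \ {U12} = {U1, U5, U6, U7, U10, U11}.
  parents(U16) \ {U12} = {U4, U5}.
MB(U12) = {U1, U2, U3, U4, U5, U6, U7, U9, U10, U11, U14, U16}, which has 12 nodes.

12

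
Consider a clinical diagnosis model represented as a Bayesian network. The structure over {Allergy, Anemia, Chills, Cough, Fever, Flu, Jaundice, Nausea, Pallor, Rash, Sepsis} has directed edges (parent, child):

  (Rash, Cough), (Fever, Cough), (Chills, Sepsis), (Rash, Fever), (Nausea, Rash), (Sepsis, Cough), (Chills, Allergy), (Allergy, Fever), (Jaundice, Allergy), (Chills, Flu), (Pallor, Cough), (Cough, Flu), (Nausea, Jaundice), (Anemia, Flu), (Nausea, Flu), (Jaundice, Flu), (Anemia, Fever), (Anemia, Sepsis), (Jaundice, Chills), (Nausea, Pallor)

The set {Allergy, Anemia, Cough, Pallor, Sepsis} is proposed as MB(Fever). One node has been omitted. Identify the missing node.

Rash

By definition, MB(Fever) is built from Fever's parents, Fever's children, and the co-parents of Fever.
Fever's parents: Allergy, Anemia, Rash.
Fever's children: Cough.
Co-parents of Fever (other parents of its children):
  Cough's other parents are Pallor, Rash, Sepsis.
MB(Fever) = {Allergy, Anemia, Cough, Pallor, Rash, Sepsis}.
Comparing with the claimed set, Rash is missing.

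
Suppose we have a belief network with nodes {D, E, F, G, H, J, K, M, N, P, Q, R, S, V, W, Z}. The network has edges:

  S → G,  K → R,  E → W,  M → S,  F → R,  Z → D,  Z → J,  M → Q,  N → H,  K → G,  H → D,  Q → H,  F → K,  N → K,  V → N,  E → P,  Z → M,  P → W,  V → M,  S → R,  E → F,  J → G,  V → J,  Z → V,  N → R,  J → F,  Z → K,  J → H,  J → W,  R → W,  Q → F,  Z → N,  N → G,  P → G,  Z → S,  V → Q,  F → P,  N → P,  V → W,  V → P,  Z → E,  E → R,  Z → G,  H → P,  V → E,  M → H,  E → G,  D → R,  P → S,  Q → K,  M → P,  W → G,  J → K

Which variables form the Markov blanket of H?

Parents of H: J, M, N, Q.
Children of H: D, P.
Other parents of H's children:
  P also has parents E, F, M, N, V.
  D's other parent is Z.
MB(H) = {D, E, F, J, M, N, P, Q, V, Z}.

{D, E, F, J, M, N, P, Q, V, Z}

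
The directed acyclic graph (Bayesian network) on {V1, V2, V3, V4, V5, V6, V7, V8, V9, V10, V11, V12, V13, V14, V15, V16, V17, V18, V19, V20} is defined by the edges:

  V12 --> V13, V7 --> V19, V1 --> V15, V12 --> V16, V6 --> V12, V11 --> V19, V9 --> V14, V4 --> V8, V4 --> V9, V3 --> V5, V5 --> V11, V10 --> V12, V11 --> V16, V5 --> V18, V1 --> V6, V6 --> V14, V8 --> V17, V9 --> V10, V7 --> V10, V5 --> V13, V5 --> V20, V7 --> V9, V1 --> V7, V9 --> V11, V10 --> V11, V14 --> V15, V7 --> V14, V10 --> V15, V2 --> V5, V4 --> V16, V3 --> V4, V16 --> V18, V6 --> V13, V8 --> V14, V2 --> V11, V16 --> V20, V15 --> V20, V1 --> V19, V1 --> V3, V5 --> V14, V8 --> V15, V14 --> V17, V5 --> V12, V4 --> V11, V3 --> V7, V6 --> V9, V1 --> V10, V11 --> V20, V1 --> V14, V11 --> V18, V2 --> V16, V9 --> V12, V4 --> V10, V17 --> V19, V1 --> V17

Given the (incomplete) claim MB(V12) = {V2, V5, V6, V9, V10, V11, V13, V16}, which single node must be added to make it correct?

By definition, MB(V12) is built from V12's parents, V12's children, and the co-parents of V12.
Pa(V12) = {V5, V6, V9, V10}.
Ch(V12) = {V13, V16}.
Other parents of V12's children:
  V13: V5, V6
  V16: V2, V4, V11
MB(V12) = {V2, V4, V5, V6, V9, V10, V11, V13, V16}.
Comparing with the claimed set, V4 is missing.

V4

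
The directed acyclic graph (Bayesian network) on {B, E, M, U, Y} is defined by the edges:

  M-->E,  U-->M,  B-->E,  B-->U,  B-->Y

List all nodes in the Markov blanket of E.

{B, M}

A node's Markov blanket = Pa ∪ Ch ∪ (parents of Ch other than the node itself).
Parents of E: B, M.
Children of E: none.
With no children, E has no spouses; the co-parent set is empty.
So the Markov blanket of E is {B, M}.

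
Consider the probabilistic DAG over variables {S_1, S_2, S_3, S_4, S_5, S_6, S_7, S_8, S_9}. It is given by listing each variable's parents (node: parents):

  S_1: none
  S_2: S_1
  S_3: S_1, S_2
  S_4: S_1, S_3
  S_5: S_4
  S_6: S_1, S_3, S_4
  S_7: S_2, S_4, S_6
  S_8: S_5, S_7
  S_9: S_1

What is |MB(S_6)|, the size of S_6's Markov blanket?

5

Pa(S_6) = {S_1, S_3, S_4}.
S_6's children: S_7.
Co-parents of S_6 (other parents of its children):
  S_7 also has parents S_2, S_4.
MB(S_6) = {S_1, S_2, S_3, S_4, S_7}, which has 5 nodes.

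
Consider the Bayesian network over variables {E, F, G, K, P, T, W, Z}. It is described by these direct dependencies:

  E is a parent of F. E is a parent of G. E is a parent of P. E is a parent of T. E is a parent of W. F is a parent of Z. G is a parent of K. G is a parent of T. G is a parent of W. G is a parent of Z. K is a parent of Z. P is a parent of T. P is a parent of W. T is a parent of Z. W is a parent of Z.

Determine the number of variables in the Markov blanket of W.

The Markov blanket of a node is its parents, its children, and the other parents of its children.
W's parents: E, G, P.
W has child Z.
Parents of each child, excluding W:
  Z's other parents are F, G, K, T.
MB(W) = {E, F, G, K, P, T, Z}, which has 7 nodes.

7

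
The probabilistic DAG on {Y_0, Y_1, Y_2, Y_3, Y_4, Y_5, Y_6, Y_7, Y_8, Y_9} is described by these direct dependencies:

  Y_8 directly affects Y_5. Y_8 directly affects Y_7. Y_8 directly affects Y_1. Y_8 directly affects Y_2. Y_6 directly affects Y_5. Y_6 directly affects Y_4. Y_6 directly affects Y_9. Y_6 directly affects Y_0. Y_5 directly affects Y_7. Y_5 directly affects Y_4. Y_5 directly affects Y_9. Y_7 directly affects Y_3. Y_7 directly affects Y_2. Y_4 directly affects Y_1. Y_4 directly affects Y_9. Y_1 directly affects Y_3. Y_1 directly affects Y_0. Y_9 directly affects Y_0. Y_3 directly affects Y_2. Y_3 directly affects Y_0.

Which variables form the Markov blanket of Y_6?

By definition, MB(Y_6) is built from Y_6's parents, Y_6's children, and the co-parents of Y_6.
Children of Y_6: Y_0, Y_4, Y_5, Y_9.
Y_6 has no parents.
Parents of each child, excluding Y_6:
  Y_5: Y_8
  Y_4: Y_5
  Y_9: Y_4, Y_5
  Y_0: Y_1, Y_3, Y_9
So the Markov blanket of Y_6 is {Y_0, Y_1, Y_3, Y_4, Y_5, Y_8, Y_9}.

{Y_0, Y_1, Y_3, Y_4, Y_5, Y_8, Y_9}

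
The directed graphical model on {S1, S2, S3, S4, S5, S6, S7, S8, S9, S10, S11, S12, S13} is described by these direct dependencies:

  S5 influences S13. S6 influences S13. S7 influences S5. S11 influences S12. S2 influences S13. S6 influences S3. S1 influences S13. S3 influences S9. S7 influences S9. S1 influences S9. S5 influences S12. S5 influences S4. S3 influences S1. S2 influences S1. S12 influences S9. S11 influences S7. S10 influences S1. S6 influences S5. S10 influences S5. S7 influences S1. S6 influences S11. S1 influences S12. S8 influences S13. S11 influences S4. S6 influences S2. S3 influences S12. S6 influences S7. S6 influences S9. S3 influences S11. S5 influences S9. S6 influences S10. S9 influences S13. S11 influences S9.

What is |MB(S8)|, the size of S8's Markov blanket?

6

By definition, MB(S8) is built from S8's parents, S8's children, and the co-parents of S8.
S8 has no parents.
S8's children: S13.
Parents of each child, excluding S8:
  S13's other parents are S1, S2, S5, S6, S9.
MB(S8) = {S1, S2, S5, S6, S9, S13}, which has 6 nodes.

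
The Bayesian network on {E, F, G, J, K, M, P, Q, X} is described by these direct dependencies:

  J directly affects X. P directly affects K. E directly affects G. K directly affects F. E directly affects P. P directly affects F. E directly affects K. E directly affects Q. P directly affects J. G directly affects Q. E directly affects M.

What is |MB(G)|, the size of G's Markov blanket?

The Markov blanket of a node is its parents, its children, and the other parents of its children.
G has child Q.
Parents of G: E.
Parents of each child, excluding G:
  Q also has parent E.
MB(G) = {E, Q}, which has 2 nodes.

2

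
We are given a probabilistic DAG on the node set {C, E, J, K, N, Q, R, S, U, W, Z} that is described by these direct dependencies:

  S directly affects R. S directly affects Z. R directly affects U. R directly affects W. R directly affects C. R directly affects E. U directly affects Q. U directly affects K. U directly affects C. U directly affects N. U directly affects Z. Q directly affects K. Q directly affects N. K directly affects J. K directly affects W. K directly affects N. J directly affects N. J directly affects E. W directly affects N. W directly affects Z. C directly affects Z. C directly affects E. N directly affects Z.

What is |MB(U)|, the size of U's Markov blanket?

U's parents: R.
U's children: C, K, N, Q, Z.
Co-parents of U (other parents of its children):
  Q: —
  K: Q
  C: R
  N: J, K, Q, W
  Z: C, N, S, W
MB(U) = {C, J, K, N, Q, R, S, W, Z}, which has 9 nodes.

9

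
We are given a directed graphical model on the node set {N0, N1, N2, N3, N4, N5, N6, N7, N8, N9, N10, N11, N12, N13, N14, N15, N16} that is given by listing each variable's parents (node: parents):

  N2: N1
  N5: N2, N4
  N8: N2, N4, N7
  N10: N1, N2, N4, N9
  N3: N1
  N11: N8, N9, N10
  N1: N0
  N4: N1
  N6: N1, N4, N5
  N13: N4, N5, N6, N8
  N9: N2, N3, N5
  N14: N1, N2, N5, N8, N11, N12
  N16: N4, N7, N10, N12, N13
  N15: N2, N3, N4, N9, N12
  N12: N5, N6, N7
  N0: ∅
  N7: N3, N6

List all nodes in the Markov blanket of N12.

By definition, MB(N12) is built from N12's parents, N12's children, and the co-parents of N12.
N12 has children N14, N15, N16.
Pa(N12) = {N5, N6, N7}.
For each child, the remaining parents (spouses of N12):
  N14 also has parents N1, N2, N5, N8, N11.
  parents(N15) \ {N12} = {N2, N3, N4, N9}.
  N16's other parents are N4, N7, N10, N13.
Taking the union gives {N1, N2, N3, N4, N5, N6, N7, N8, N9, N10, N11, N13, N14, N15, N16}.

{N1, N2, N3, N4, N5, N6, N7, N8, N9, N10, N11, N13, N14, N15, N16}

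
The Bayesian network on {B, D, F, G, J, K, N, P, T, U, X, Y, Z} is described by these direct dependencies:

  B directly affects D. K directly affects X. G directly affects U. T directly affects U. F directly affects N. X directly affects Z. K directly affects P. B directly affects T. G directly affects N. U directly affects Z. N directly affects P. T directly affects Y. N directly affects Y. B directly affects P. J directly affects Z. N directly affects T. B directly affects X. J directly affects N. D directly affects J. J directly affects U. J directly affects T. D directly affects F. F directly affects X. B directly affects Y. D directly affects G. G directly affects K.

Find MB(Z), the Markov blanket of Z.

Z has parents J, U, X.
Z has no children.
With no children, Z has no spouses; the co-parent set is empty.
So the Markov blanket of Z is {J, U, X}.

{J, U, X}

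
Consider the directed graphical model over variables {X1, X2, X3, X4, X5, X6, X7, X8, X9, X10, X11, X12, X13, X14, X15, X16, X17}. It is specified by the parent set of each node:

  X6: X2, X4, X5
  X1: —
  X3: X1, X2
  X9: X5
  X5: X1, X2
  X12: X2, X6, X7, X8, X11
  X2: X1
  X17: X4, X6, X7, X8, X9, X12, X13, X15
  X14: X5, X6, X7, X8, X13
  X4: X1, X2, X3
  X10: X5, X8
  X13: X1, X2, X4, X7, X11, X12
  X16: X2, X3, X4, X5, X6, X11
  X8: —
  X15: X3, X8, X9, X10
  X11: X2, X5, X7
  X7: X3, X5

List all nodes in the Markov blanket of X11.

{X1, X2, X3, X4, X5, X6, X7, X8, X12, X13, X16}

By definition, MB(X11) is built from X11's parents, X11's children, and the co-parents of X11.
X11's parents: X2, X5, X7.
Children of X11: X12, X13, X16.
Co-parents of X11 (other parents of its children):
  X12 also has parents X2, X6, X7, X8.
  parents(X13) \ {X11} = {X1, X2, X4, X7, X12}.
  X16's other parents are X2, X3, X4, X5, X6.
MB(X11) = {X1, X2, X3, X4, X5, X6, X7, X8, X12, X13, X16}.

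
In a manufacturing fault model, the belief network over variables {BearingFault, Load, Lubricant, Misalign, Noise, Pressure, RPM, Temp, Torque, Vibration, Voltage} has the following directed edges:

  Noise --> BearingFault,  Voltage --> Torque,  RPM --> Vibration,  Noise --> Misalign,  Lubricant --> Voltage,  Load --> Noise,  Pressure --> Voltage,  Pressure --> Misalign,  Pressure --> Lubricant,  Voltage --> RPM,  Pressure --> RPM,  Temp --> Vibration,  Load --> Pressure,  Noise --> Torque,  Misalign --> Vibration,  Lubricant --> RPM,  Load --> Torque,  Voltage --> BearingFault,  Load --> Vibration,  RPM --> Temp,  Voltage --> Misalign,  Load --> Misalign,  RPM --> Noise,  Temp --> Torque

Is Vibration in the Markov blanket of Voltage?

Recall MB(v) = parents ∪ children ∪ spouses, where spouses are the other parents of v's children.
Voltage's parents: Lubricant, Pressure.
Children of Voltage: BearingFault, Misalign, RPM, Torque.
Parents of each child, excluding Voltage:
  parents(RPM) \ {Voltage} = {Lubricant, Pressure}.
  BearingFault's other parent is Noise.
  Misalign's other parents are Load, Noise, Pressure.
  parents(Torque) \ {Voltage} = {Load, Noise, Temp}.
MB(Voltage) = {BearingFault, Load, Lubricant, Misalign, Noise, Pressure, RPM, Temp, Torque}; Vibration is not in this set.

No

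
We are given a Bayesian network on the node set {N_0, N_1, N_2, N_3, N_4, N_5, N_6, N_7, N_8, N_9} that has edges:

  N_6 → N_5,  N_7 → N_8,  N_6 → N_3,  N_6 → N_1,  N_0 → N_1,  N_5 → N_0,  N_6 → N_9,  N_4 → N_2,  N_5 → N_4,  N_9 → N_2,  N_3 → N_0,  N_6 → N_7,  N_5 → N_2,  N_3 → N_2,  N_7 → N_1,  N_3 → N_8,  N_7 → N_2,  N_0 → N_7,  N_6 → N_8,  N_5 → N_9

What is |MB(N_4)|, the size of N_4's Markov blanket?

A node's Markov blanket = Pa ∪ Ch ∪ (parents of Ch other than the node itself).
Parents of N_4: N_5.
N_4 has child N_2.
Other parents of N_4's children:
  parents(N_2) \ {N_4} = {N_3, N_5, N_7, N_9}.
MB(N_4) = {N_2, N_3, N_5, N_7, N_9}, which has 5 nodes.

5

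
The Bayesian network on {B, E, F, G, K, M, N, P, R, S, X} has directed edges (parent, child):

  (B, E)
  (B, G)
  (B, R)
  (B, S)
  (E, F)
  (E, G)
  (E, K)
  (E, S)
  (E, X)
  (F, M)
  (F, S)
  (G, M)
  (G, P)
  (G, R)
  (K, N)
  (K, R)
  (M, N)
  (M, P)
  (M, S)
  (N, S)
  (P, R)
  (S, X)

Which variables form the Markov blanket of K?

By definition, MB(K) is built from K's parents, K's children, and the co-parents of K.
K has parent E.
K has children N, R.
Parents of each child, excluding K:
  N: M
  R: B, G, P
MB(K) = {B, E, G, M, N, P, R}.

{B, E, G, M, N, P, R}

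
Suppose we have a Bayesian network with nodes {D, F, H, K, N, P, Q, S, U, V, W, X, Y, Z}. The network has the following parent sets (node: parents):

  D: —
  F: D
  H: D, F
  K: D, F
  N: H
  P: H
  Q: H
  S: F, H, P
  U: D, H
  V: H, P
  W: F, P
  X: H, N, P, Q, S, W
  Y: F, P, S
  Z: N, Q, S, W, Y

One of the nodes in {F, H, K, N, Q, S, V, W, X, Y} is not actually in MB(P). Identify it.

Recall MB(v) = parents ∪ children ∪ spouses, where spouses are the other parents of v's children.
Ch(P) = {S, V, W, X, Y}.
P's parents: H.
For each child, the remaining parents (spouses of P):
  S also has parents F, H.
  V's other parent is H.
  W's other parent is F.
  X also has parents H, N, Q, S, W.
  Y also has parents F, S.
MB(P) = {F, H, N, Q, S, V, W, X, Y}.
K is neither a parent, child, nor co-parent of P, so it does not belong.

K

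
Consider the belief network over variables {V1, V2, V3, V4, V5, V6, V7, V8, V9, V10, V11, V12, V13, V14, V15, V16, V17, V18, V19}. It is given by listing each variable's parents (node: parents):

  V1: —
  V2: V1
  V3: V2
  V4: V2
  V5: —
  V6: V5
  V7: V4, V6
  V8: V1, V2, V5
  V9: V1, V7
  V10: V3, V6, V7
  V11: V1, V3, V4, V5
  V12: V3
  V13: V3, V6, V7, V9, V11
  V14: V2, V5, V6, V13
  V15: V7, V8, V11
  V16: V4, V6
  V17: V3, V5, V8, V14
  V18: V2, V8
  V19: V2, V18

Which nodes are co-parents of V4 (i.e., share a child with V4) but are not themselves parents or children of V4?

{V1, V3, V5, V6}

Children of V4: V7, V11, V16.
  V7: V6
  V11: V1, V3, V5
  V16: V6
Excluding nodes already adjacent to V4 (V2, V7, V11, V16), the co-parent-only contribution is {V1, V3, V5, V6}.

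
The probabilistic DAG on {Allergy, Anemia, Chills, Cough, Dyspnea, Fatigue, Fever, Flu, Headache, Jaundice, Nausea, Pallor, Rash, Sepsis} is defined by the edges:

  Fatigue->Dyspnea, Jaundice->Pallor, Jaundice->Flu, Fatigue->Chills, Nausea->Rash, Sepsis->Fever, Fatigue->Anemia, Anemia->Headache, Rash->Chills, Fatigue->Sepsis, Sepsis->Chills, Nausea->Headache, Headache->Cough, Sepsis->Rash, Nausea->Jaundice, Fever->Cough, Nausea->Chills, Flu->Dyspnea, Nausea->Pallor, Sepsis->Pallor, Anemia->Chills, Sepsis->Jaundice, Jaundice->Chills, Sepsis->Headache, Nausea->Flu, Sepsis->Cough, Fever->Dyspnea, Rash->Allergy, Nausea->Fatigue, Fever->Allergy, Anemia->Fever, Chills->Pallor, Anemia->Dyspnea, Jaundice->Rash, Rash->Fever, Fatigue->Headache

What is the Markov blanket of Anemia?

The Markov blanket of a node is its parents, its children, and the other parents of its children.
Anemia's parents: Fatigue.
Ch(Anemia) = {Chills, Dyspnea, Fever, Headache}.
For each child, the remaining parents (spouses of Anemia):
  Headache: Fatigue, Nausea, Sepsis
  Fever: Rash, Sepsis
  Chills: Fatigue, Jaundice, Nausea, Rash, Sepsis
  Dyspnea: Fatigue, Fever, Flu
MB(Anemia) = {Chills, Dyspnea, Fatigue, Fever, Flu, Headache, Jaundice, Nausea, Rash, Sepsis}.

{Chills, Dyspnea, Fatigue, Fever, Flu, Headache, Jaundice, Nausea, Rash, Sepsis}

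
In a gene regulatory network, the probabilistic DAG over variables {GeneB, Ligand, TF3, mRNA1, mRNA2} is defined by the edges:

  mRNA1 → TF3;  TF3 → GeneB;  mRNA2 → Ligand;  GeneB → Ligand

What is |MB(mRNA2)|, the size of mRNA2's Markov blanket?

mRNA2's parents: none.
mRNA2 has child Ligand.
For each child, the remaining parents (spouses of mRNA2):
  Ligand: GeneB
MB(mRNA2) = {GeneB, Ligand}, which has 2 nodes.

2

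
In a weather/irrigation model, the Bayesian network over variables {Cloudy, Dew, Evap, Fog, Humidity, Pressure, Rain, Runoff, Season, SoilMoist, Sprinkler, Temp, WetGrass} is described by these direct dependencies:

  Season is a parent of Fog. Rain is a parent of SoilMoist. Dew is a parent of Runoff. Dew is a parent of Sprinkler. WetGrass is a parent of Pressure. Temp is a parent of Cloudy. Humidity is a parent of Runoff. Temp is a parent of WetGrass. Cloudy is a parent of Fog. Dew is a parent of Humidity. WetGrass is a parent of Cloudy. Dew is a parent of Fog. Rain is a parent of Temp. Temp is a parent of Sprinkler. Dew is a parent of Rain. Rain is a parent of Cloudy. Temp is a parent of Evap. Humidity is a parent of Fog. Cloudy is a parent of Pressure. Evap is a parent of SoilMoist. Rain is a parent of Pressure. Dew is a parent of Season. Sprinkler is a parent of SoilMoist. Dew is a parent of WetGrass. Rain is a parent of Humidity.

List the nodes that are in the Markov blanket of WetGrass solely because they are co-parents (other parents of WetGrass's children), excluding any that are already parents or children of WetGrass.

Children of WetGrass: Cloudy, Pressure.
  Cloudy's other parents are Rain, Temp.
  parents(Pressure) \ {WetGrass} = {Cloudy, Rain}.
Excluding nodes already adjacent to WetGrass (Cloudy, Dew, Pressure, Temp), the co-parent-only contribution is {Rain}.

{Rain}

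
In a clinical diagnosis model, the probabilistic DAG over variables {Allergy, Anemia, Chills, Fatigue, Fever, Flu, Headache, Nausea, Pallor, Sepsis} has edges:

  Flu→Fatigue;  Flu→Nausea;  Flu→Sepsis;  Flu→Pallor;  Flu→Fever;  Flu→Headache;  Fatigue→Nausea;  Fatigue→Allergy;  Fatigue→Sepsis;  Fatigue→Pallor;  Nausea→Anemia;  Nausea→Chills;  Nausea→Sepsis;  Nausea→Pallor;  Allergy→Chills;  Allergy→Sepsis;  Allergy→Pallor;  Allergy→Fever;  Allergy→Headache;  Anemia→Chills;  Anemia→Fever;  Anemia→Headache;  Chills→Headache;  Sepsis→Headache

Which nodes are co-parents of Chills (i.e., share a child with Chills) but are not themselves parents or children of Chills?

Children of Chills: Headache.
  Headache also has parents Allergy, Anemia, Flu, Sepsis.
Excluding nodes already adjacent to Chills (Allergy, Anemia, Headache, Nausea), the co-parent-only contribution is {Flu, Sepsis}.

{Flu, Sepsis}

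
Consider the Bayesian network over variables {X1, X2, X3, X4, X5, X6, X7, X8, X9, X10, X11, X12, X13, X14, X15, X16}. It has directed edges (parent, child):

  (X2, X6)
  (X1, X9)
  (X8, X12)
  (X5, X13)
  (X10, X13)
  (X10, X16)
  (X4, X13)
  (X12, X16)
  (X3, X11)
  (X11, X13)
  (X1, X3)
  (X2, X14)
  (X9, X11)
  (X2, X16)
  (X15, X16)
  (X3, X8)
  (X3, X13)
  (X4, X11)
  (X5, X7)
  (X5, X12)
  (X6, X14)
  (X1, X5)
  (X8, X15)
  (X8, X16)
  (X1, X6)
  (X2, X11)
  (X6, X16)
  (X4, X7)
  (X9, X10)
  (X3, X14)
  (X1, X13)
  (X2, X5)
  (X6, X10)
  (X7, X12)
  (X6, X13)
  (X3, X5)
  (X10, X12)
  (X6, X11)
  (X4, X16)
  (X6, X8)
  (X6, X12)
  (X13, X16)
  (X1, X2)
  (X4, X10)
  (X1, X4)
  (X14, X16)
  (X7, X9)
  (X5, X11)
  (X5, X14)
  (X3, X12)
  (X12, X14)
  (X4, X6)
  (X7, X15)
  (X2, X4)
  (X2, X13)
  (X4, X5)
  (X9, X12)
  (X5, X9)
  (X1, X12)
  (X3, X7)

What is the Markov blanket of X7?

{X1, X3, X4, X5, X6, X8, X9, X10, X12, X15}

A node's Markov blanket = Pa ∪ Ch ∪ (parents of Ch other than the node itself).
Parents of X7: X3, X4, X5.
Ch(X7) = {X9, X12, X15}.
For each child, the remaining parents (spouses of X7):
  X9: X1, X5
  X12: X1, X3, X5, X6, X8, X9, X10
  X15: X8
Union: {X3, X4, X5} ∪ {X9, X12, X15} ∪ {X1, X3, X5, X6, X8, X9, X10} = {X1, X3, X4, X5, X6, X8, X9, X10, X12, X15}.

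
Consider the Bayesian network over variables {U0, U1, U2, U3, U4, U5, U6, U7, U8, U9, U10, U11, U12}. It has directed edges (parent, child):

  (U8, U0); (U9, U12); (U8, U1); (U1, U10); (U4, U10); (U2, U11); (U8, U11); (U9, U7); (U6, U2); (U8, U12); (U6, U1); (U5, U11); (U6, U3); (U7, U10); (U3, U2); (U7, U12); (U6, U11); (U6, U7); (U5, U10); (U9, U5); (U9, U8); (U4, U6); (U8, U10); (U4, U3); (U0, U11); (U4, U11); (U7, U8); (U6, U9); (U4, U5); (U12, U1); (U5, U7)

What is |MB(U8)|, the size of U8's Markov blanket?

Recall MB(v) = parents ∪ children ∪ spouses, where spouses are the other parents of v's children.
U8 has parents U7, U9.
U8 has children U0, U1, U10, U11, U12.
Other parents of U8's children:
  U0: —
  U12: U7, U9
  U1: U6, U12
  U10: U1, U4, U5, U7
  U11: U0, U2, U4, U5, U6
MB(U8) = {U0, U1, U2, U4, U5, U6, U7, U9, U10, U11, U12}, which has 11 nodes.

11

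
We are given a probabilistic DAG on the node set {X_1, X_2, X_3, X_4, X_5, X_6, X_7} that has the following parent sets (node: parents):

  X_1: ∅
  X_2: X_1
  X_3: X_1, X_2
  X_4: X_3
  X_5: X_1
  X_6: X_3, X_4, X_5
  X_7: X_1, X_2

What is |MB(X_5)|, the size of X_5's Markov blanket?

4

X_5 has parent X_1.
Children of X_5: X_6.
Co-parents of X_5 (other parents of its children):
  X_6 also has parents X_3, X_4.
MB(X_5) = {X_1, X_3, X_4, X_6}, which has 4 nodes.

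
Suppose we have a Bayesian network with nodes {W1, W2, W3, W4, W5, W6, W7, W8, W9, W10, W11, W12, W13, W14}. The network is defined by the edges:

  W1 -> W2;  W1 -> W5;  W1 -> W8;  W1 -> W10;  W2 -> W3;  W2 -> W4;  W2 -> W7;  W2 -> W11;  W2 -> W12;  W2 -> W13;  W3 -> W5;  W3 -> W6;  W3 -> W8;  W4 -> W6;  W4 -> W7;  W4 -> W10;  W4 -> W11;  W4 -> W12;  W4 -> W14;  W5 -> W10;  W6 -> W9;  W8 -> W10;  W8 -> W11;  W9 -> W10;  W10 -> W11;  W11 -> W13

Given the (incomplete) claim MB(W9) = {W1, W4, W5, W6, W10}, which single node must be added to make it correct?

W9 has child W10.
Pa(W9) = {W6}.
Parents of each child, excluding W9:
  W10: W1, W4, W5, W8
MB(W9) = {W1, W4, W5, W6, W8, W10}.
Comparing with the claimed set, W8 is missing.

W8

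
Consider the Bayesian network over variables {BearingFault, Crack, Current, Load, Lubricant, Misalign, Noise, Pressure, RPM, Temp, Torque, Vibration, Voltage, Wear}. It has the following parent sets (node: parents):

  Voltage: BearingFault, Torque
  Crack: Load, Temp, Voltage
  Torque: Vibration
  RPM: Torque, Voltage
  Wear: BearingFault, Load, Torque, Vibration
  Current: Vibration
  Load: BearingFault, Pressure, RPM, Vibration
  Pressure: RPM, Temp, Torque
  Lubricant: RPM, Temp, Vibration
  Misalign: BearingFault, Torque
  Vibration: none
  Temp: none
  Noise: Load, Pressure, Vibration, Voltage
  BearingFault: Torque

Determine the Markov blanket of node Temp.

{Crack, Load, Lubricant, Pressure, RPM, Torque, Vibration, Voltage}

The Markov blanket of a node is its parents, its children, and the other parents of its children.
Temp's parents: none.
Ch(Temp) = {Crack, Lubricant, Pressure}.
Parents of each child, excluding Temp:
  Pressure: RPM, Torque
  Crack: Load, Voltage
  Lubricant: RPM, Vibration
Taking the union gives {Crack, Load, Lubricant, Pressure, RPM, Torque, Vibration, Voltage}.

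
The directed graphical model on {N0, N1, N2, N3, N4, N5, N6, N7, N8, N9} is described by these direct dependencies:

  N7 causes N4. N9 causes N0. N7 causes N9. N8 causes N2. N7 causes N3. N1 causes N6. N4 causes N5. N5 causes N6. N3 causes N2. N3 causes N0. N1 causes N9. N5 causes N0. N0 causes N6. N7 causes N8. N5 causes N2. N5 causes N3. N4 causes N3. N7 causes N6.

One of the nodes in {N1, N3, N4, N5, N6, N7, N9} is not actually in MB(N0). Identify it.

Pa(N0) = {N3, N5, N9}.
N0's children: N6.
Co-parents of N0 (other parents of its children):
  N6's other parents are N1, N5, N7.
MB(N0) = {N1, N3, N5, N6, N7, N9}.
N4 is neither a parent, child, nor co-parent of N0, so it does not belong.

N4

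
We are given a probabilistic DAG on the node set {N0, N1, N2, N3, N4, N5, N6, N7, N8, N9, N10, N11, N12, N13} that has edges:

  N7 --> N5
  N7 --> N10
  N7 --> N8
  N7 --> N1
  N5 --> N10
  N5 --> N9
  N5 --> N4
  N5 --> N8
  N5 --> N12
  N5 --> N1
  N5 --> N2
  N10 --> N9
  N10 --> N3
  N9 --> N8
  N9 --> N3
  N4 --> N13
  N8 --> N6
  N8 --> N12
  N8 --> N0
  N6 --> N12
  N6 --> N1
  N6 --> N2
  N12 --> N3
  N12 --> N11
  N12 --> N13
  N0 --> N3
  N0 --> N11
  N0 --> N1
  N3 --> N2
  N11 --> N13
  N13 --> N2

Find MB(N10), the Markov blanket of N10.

Recall MB(v) = parents ∪ children ∪ spouses, where spouses are the other parents of v's children.
N10 has parents N5, N7.
Ch(N10) = {N3, N9}.
Other parents of N10's children:
  parents(N9) \ {N10} = {N5}.
  parents(N3) \ {N10} = {N0, N9, N12}.
Union: {N5, N7} ∪ {N3, N9} ∪ {N0, N5, N9, N12} = {N0, N3, N5, N7, N9, N12}.

{N0, N3, N5, N7, N9, N12}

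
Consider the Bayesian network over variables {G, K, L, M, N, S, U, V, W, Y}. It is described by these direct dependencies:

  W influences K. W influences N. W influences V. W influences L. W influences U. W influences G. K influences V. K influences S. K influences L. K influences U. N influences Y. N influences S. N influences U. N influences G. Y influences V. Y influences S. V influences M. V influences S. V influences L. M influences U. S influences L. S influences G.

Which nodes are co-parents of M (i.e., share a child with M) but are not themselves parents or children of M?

Children of M: U.
  U's other parents are K, N, W.
Excluding nodes already adjacent to M (U, V), the co-parent-only contribution is {K, N, W}.

{K, N, W}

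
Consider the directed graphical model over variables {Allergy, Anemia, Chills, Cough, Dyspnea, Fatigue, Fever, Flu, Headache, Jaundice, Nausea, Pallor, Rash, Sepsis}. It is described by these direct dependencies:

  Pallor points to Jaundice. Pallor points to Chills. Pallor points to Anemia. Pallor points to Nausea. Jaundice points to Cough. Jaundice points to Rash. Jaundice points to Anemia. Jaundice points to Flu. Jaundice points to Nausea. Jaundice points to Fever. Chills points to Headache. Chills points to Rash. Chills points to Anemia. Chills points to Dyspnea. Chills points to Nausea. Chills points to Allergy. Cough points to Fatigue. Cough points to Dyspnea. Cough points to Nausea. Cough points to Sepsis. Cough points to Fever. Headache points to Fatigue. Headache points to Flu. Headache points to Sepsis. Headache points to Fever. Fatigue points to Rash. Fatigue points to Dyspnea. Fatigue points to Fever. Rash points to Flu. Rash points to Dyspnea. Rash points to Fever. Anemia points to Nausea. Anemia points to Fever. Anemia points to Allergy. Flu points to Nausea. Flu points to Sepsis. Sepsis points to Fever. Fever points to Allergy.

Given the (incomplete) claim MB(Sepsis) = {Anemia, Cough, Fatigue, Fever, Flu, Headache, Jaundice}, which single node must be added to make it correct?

Rash

The Markov blanket of a node is its parents, its children, and the other parents of its children.
Parents of Sepsis: Cough, Flu, Headache.
Sepsis has child Fever.
Other parents of Sepsis's children:
  Fever: Anemia, Cough, Fatigue, Headache, Jaundice, Rash
MB(Sepsis) = {Anemia, Cough, Fatigue, Fever, Flu, Headache, Jaundice, Rash}.
Comparing with the claimed set, Rash is missing.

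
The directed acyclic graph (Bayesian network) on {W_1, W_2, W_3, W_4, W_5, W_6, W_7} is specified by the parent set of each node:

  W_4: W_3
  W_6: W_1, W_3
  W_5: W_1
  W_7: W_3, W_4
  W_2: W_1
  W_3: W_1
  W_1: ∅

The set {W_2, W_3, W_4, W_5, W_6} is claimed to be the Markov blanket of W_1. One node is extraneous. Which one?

W_4

By definition, MB(W_1) is built from W_1's parents, W_1's children, and the co-parents of W_1.
Ch(W_1) = {W_2, W_3, W_5, W_6}.
W_1 has no parents.
Parents of each child, excluding W_1:
  W_2: —
  W_3: —
  W_5: —
  W_6: W_3
MB(W_1) = {W_2, W_3, W_5, W_6}.
W_4 is neither a parent, child, nor co-parent of W_1, so it does not belong.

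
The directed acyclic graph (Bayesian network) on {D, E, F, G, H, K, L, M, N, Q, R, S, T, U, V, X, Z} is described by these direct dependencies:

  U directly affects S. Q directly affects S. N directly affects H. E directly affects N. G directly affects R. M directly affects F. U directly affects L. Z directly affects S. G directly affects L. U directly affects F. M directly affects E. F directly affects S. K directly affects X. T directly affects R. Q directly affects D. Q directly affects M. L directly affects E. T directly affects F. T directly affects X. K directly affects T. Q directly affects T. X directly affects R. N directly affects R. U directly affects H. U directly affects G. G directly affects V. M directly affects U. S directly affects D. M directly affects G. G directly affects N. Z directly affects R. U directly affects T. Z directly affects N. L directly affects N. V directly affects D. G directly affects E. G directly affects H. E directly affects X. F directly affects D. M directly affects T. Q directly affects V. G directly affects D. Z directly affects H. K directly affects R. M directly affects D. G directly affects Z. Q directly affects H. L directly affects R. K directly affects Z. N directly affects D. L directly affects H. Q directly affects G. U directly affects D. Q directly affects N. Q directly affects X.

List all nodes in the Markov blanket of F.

By definition, MB(F) is built from F's parents, F's children, and the co-parents of F.
Parents of F: M, T, U.
Ch(F) = {D, S}.
Parents of each child, excluding F:
  S also has parents Q, U, Z.
  parents(D) \ {F} = {G, M, N, Q, S, U, V}.
So the Markov blanket of F is {D, G, M, N, Q, S, T, U, V, Z}.

{D, G, M, N, Q, S, T, U, V, Z}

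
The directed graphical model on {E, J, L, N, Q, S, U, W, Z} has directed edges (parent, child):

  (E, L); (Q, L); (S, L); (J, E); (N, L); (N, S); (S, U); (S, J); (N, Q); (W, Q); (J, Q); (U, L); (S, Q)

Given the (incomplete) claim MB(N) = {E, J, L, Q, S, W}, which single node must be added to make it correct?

By definition, MB(N) is built from N's parents, N's children, and the co-parents of N.
N's parents: none.
Ch(N) = {L, Q, S}.
Parents of each child, excluding N:
  S: —
  Q: J, S, W
  L: E, Q, S, U
MB(N) = {E, J, L, Q, S, U, W}.
Comparing with the claimed set, U is missing.

U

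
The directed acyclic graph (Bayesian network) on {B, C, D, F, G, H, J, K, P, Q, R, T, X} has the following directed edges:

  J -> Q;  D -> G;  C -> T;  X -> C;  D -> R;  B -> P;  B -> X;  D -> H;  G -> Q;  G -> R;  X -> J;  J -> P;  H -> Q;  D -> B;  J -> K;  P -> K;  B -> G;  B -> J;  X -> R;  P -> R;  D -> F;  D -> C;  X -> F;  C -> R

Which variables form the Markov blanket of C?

By definition, MB(C) is built from C's parents, C's children, and the co-parents of C.
Parents of C: D, X.
C has children R, T.
For each child, the remaining parents (spouses of C):
  R: D, G, P, X
  T: —
Taking the union gives {D, G, P, R, T, X}.

{D, G, P, R, T, X}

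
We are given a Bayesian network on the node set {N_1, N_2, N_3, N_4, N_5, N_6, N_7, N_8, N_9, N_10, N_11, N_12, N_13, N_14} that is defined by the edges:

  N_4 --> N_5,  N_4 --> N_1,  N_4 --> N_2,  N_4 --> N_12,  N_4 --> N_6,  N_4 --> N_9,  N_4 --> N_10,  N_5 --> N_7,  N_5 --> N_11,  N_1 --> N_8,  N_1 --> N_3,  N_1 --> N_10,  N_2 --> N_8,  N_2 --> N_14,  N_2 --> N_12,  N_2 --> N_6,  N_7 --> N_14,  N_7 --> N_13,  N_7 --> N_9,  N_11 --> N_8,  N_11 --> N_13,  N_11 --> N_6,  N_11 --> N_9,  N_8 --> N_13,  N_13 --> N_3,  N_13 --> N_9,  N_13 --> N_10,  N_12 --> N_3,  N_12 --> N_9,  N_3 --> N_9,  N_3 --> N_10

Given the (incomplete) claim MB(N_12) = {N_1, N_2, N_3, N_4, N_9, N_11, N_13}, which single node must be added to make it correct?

N_7

By definition, MB(N_12) is built from N_12's parents, N_12's children, and the co-parents of N_12.
N_12 has parents N_2, N_4.
N_12 has children N_3, N_9.
Co-parents of N_12 (other parents of its children):
  N_3's other parents are N_1, N_13.
  N_9's other parents are N_3, N_4, N_7, N_11, N_13.
MB(N_12) = {N_1, N_2, N_3, N_4, N_7, N_9, N_11, N_13}.
Comparing with the claimed set, N_7 is missing.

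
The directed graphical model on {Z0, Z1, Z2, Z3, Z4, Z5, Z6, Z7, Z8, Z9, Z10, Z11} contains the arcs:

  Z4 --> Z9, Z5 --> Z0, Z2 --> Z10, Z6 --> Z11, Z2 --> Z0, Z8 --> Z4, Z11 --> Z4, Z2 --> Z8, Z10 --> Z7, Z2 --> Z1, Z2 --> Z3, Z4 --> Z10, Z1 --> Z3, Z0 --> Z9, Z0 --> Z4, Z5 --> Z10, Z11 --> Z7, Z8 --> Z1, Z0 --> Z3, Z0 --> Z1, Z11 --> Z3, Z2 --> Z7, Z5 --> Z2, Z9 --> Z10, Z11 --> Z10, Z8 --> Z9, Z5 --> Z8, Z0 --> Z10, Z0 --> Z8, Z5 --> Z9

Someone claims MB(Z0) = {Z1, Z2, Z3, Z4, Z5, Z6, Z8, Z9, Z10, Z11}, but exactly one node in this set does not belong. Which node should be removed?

Z0's parents: Z2, Z5.
Z0 has children Z1, Z3, Z4, Z8, Z9, Z10.
Parents of each child, excluding Z0:
  Z8 also has parents Z2, Z5.
  Z4 also has parents Z8, Z11.
  Z1 also has parents Z2, Z8.
  Z9 also has parents Z4, Z5, Z8.
  Z10's other parents are Z2, Z4, Z5, Z9, Z11.
  Z3's other parents are Z1, Z2, Z11.
MB(Z0) = {Z1, Z2, Z3, Z4, Z5, Z8, Z9, Z10, Z11}.
Z6 is neither a parent, child, nor co-parent of Z0, so it does not belong.

Z6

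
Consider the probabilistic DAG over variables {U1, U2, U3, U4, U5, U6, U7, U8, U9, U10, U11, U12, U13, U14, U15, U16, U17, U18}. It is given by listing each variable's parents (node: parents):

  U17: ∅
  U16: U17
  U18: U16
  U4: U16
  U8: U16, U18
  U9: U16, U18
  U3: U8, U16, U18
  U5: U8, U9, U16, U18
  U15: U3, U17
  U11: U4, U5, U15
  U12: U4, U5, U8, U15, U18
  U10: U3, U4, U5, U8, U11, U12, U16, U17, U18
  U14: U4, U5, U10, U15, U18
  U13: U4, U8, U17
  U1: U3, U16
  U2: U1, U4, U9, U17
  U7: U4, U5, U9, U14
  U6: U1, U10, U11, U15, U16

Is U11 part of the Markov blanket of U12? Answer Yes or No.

Yes

U11 is a co-parent of U12: both are parents of U10.
So U11 ∈ MB(U12).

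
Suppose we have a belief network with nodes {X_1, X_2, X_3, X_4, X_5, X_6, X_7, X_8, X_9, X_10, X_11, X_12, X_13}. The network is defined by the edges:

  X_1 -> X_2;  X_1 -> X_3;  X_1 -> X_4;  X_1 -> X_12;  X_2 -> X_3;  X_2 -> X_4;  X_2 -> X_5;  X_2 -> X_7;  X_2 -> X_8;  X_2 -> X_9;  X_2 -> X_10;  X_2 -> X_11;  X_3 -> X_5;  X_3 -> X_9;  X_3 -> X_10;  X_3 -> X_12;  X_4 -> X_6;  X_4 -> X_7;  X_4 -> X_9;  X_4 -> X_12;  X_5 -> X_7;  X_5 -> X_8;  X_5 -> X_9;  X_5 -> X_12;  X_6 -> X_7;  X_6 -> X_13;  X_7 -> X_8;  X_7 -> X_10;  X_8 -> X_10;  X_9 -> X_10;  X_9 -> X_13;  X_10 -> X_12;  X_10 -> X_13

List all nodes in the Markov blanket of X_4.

{X_1, X_2, X_3, X_5, X_6, X_7, X_9, X_10, X_12}

By definition, MB(X_4) is built from X_4's parents, X_4's children, and the co-parents of X_4.
Parents of X_4: X_1, X_2.
X_4 has children X_6, X_7, X_9, X_12.
Other parents of X_4's children:
  X_6: —
  X_7: X_2, X_5, X_6
  X_9: X_2, X_3, X_5
  X_12: X_1, X_3, X_5, X_10
Union: {X_1, X_2} ∪ {X_6, X_7, X_9, X_12} ∪ {X_1, X_2, X_3, X_5, X_6, X_10} = {X_1, X_2, X_3, X_5, X_6, X_7, X_9, X_10, X_12}.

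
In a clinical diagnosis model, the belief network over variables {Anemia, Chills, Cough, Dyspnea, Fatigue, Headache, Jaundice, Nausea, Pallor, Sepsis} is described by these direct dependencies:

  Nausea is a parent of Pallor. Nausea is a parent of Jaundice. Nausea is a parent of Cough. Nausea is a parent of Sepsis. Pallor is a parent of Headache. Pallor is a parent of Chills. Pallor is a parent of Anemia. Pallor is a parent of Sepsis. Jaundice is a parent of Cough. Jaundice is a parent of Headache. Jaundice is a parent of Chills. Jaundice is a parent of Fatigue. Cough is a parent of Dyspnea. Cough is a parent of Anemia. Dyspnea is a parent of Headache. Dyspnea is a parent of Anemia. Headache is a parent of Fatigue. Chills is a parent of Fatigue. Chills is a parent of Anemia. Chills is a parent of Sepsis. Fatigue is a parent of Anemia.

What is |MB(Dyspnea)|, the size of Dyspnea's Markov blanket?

A node's Markov blanket = Pa ∪ Ch ∪ (parents of Ch other than the node itself).
Dyspnea's parents: Cough.
Dyspnea's children: Anemia, Headache.
Other parents of Dyspnea's children:
  Headache: Jaundice, Pallor
  Anemia: Chills, Cough, Fatigue, Pallor
MB(Dyspnea) = {Anemia, Chills, Cough, Fatigue, Headache, Jaundice, Pallor}, which has 7 nodes.

7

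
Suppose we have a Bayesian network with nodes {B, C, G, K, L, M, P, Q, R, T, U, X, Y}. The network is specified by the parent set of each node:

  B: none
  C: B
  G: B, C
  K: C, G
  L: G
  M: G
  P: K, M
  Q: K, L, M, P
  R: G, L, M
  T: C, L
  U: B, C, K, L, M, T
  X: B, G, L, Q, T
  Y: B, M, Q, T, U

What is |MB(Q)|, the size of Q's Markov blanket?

A node's Markov blanket = Pa ∪ Ch ∪ (parents of Ch other than the node itself).
Ch(Q) = {X, Y}.
Q's parents: K, L, M, P.
Co-parents of Q (other parents of its children):
  X: B, G, L, T
  Y: B, M, T, U
MB(Q) = {B, G, K, L, M, P, T, U, X, Y}, which has 10 nodes.

10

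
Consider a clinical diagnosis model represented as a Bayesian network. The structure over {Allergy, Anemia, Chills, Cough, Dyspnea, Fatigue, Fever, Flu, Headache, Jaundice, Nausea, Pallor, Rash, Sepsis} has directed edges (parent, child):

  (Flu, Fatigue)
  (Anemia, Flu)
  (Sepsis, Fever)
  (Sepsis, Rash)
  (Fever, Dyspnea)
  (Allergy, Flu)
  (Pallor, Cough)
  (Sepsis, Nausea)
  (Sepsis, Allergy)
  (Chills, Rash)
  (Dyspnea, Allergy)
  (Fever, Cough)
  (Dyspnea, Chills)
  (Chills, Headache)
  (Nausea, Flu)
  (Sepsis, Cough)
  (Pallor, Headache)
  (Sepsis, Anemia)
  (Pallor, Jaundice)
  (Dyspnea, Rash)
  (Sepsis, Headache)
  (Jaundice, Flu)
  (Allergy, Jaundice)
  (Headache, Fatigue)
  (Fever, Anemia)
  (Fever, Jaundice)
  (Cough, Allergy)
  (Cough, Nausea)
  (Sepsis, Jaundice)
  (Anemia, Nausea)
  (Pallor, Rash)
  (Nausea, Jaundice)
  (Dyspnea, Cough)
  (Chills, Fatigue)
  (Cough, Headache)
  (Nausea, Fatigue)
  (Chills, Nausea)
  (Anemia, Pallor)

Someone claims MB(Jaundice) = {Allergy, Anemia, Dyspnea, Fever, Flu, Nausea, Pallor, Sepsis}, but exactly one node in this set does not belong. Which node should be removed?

Ch(Jaundice) = {Flu}.
Parents of Jaundice: Allergy, Fever, Nausea, Pallor, Sepsis.
Co-parents of Jaundice (other parents of its children):
  Flu: Allergy, Anemia, Nausea
MB(Jaundice) = {Allergy, Anemia, Fever, Flu, Nausea, Pallor, Sepsis}.
Dyspnea is neither a parent, child, nor co-parent of Jaundice, so it does not belong.

Dyspnea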